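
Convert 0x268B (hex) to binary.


Each hex digit → 4 binary bits:
  2 = 0010
  6 = 0110
  8 = 1000
  B = 1011
Concatenate: 0010 0110 1000 1011
= 0010011010001011


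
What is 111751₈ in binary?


Each octal digit → 3 binary bits:
  1 = 001
  1 = 001
  1 = 001
  7 = 111
  5 = 101
  1 = 001
Concatenate: 001 001 001 111 101 001
= 001001001111101001


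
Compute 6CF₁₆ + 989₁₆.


Align and add column by column (LSB to MSB, each column mod 16 with carry):
  06CF
+ 0989
  ----
  col 0: F(15) + 9(9) + 0 (carry in) = 24 → 8(8), carry out 1
  col 1: C(12) + 8(8) + 1 (carry in) = 21 → 5(5), carry out 1
  col 2: 6(6) + 9(9) + 1 (carry in) = 16 → 0(0), carry out 1
  col 3: 0(0) + 0(0) + 1 (carry in) = 1 → 1(1), carry out 0
Reading digits MSB→LSB: 1058
Strip leading zeros: 1058
= 0x1058


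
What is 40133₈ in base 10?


Positional values:
Position 0: 3 × 8^0 = 3
Position 1: 3 × 8^1 = 24
Position 2: 1 × 8^2 = 64
Position 3: 0 × 8^3 = 0
Position 4: 4 × 8^4 = 16384
Sum = 3 + 24 + 64 + 0 + 16384
= 16475


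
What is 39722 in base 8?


Divide by 8 repeatedly:
39722 ÷ 8 = 4965 remainder 2
4965 ÷ 8 = 620 remainder 5
620 ÷ 8 = 77 remainder 4
77 ÷ 8 = 9 remainder 5
9 ÷ 8 = 1 remainder 1
1 ÷ 8 = 0 remainder 1
Reading remainders bottom-up:
= 0o115452


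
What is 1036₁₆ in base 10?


Positional values:
Position 0: 6 × 16^0 = 6 × 1 = 6
Position 1: 3 × 16^1 = 3 × 16 = 48
Position 2: 0 × 16^2 = 0 × 256 = 0
Position 3: 1 × 16^3 = 1 × 4096 = 4096
Sum = 6 + 48 + 0 + 4096
= 4150


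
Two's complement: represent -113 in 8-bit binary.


Original: 01110001
Step 1 - Invert all bits: 10001110
Step 2 - Add 1: 10001110 + 1
= 10001111 (represents -113)


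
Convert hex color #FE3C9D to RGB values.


Hex: #FE3C9D
R = FE₁₆ = 254
G = 3C₁₆ = 60
B = 9D₁₆ = 157
= RGB(254, 60, 157)


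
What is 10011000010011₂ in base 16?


Group into 4-bit nibbles: 0010011000010011
  0010 = 2
  0110 = 6
  0001 = 1
  0011 = 3
= 0x2613


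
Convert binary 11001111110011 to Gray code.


Binary: 11001111110011
Gray code: G = B XOR (B >> 1)
B >> 1 = 01100111111001
11001111110011 XOR 01100111111001:
  1 XOR 0 = 1
  1 XOR 1 = 0
  0 XOR 1 = 1
  0 XOR 0 = 0
  1 XOR 0 = 1
  1 XOR 1 = 0
  1 XOR 1 = 0
  1 XOR 1 = 0
  1 XOR 1 = 0
  1 XOR 1 = 0
  0 XOR 1 = 1
  0 XOR 0 = 0
  1 XOR 0 = 1
  1 XOR 1 = 0
= 10101000001010


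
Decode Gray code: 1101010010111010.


Gray code: 1101010010111010
MSB stays the same: 1
Each subsequent bit = prev_binary XOR current_gray:
  B[1] = 1 XOR 1 = 0
  B[2] = 0 XOR 0 = 0
  B[3] = 0 XOR 1 = 1
  B[4] = 1 XOR 0 = 1
  B[5] = 1 XOR 1 = 0
  B[6] = 0 XOR 0 = 0
  B[7] = 0 XOR 0 = 0
  B[8] = 0 XOR 1 = 1
  B[9] = 1 XOR 0 = 1
  B[10] = 1 XOR 1 = 0
  B[11] = 0 XOR 1 = 1
  B[12] = 1 XOR 1 = 0
  B[13] = 0 XOR 0 = 0
  B[14] = 0 XOR 1 = 1
  B[15] = 1 XOR 0 = 1
= 1001100011010011 (39123 decimal)


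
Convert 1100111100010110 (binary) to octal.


Group into 3-bit groups: 001100111100010110
  001 = 1
  100 = 4
  111 = 7
  100 = 4
  010 = 2
  110 = 6
= 0o147426


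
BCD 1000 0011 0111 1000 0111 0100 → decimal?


Each 4-bit group → digit:
  1000 → 8
  0011 → 3
  0111 → 7
  1000 → 8
  0111 → 7
  0100 → 4
= 837874


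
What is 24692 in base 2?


Divide by 2 repeatedly:
24692 ÷ 2 = 12346 remainder 0
12346 ÷ 2 = 6173 remainder 0
6173 ÷ 2 = 3086 remainder 1
3086 ÷ 2 = 1543 remainder 0
1543 ÷ 2 = 771 remainder 1
771 ÷ 2 = 385 remainder 1
385 ÷ 2 = 192 remainder 1
192 ÷ 2 = 96 remainder 0
96 ÷ 2 = 48 remainder 0
48 ÷ 2 = 24 remainder 0
24 ÷ 2 = 12 remainder 0
12 ÷ 2 = 6 remainder 0
6 ÷ 2 = 3 remainder 0
3 ÷ 2 = 1 remainder 1
1 ÷ 2 = 0 remainder 1
Reading remainders bottom-up:
= 110000001110100


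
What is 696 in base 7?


Divide by 7 repeatedly:
696 ÷ 7 = 99 remainder 3
99 ÷ 7 = 14 remainder 1
14 ÷ 7 = 2 remainder 0
2 ÷ 7 = 0 remainder 2
Reading remainders bottom-up:
= 2013


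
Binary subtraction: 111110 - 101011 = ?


Align and subtract column by column (LSB to MSB, borrowing when needed):
  111110
- 101011
  ------
  col 0: (0 - 0 borrow-in) - 1 → borrow from next column: (0+2) - 1 = 1, borrow out 1
  col 1: (1 - 1 borrow-in) - 1 → borrow from next column: (0+2) - 1 = 1, borrow out 1
  col 2: (1 - 1 borrow-in) - 0 → 0 - 0 = 0, borrow out 0
  col 3: (1 - 0 borrow-in) - 1 → 1 - 1 = 0, borrow out 0
  col 4: (1 - 0 borrow-in) - 0 → 1 - 0 = 1, borrow out 0
  col 5: (1 - 0 borrow-in) - 1 → 1 - 1 = 0, borrow out 0
Reading bits MSB→LSB: 010011
Strip leading zeros: 10011
= 10011


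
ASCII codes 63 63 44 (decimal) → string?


Codes (decimal): 63 63 44
Per-code ASCII lookup:
  63  (special character) → '?'
  63  (special character) → '?'
  44  (special character) → ','
= '??,'


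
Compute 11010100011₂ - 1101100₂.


Align and subtract column by column (LSB to MSB, borrowing when needed):
  11010100011
- 00001101100
  -----------
  col 0: (1 - 0 borrow-in) - 0 → 1 - 0 = 1, borrow out 0
  col 1: (1 - 0 borrow-in) - 0 → 1 - 0 = 1, borrow out 0
  col 2: (0 - 0 borrow-in) - 1 → borrow from next column: (0+2) - 1 = 1, borrow out 1
  col 3: (0 - 1 borrow-in) - 1 → borrow from next column: (-1+2) - 1 = 0, borrow out 1
  col 4: (0 - 1 borrow-in) - 0 → borrow from next column: (-1+2) - 0 = 1, borrow out 1
  col 5: (1 - 1 borrow-in) - 1 → borrow from next column: (0+2) - 1 = 1, borrow out 1
  col 6: (0 - 1 borrow-in) - 1 → borrow from next column: (-1+2) - 1 = 0, borrow out 1
  col 7: (1 - 1 borrow-in) - 0 → 0 - 0 = 0, borrow out 0
  col 8: (0 - 0 borrow-in) - 0 → 0 - 0 = 0, borrow out 0
  col 9: (1 - 0 borrow-in) - 0 → 1 - 0 = 1, borrow out 0
  col 10: (1 - 0 borrow-in) - 0 → 1 - 0 = 1, borrow out 0
Reading bits MSB→LSB: 11000110111
Strip leading zeros: 11000110111
= 11000110111


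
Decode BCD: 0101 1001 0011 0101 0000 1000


Each 4-bit group → digit:
  0101 → 5
  1001 → 9
  0011 → 3
  0101 → 5
  0000 → 0
  1000 → 8
= 593508


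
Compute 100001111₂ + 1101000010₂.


Align and add column by column (LSB to MSB, carry propagating):
  00100001111
+ 01101000010
  -----------
  col 0: 1 + 0 + 0 (carry in) = 1 → bit 1, carry out 0
  col 1: 1 + 1 + 0 (carry in) = 2 → bit 0, carry out 1
  col 2: 1 + 0 + 1 (carry in) = 2 → bit 0, carry out 1
  col 3: 1 + 0 + 1 (carry in) = 2 → bit 0, carry out 1
  col 4: 0 + 0 + 1 (carry in) = 1 → bit 1, carry out 0
  col 5: 0 + 0 + 0 (carry in) = 0 → bit 0, carry out 0
  col 6: 0 + 1 + 0 (carry in) = 1 → bit 1, carry out 0
  col 7: 0 + 0 + 0 (carry in) = 0 → bit 0, carry out 0
  col 8: 1 + 1 + 0 (carry in) = 2 → bit 0, carry out 1
  col 9: 0 + 1 + 1 (carry in) = 2 → bit 0, carry out 1
  col 10: 0 + 0 + 1 (carry in) = 1 → bit 1, carry out 0
Reading bits MSB→LSB: 10001010001
Strip leading zeros: 10001010001
= 10001010001


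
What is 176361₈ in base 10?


Positional values:
Position 0: 1 × 8^0 = 1
Position 1: 6 × 8^1 = 48
Position 2: 3 × 8^2 = 192
Position 3: 6 × 8^3 = 3072
Position 4: 7 × 8^4 = 28672
Position 5: 1 × 8^5 = 32768
Sum = 1 + 48 + 192 + 3072 + 28672 + 32768
= 64753


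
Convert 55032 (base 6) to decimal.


Positional values (base 6):
  2 × 6^0 = 2 × 1 = 2
  3 × 6^1 = 3 × 6 = 18
  0 × 6^2 = 0 × 36 = 0
  5 × 6^3 = 5 × 216 = 1080
  5 × 6^4 = 5 × 1296 = 6480
Sum = 2 + 18 + 0 + 1080 + 6480
= 7580


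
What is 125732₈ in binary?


Each octal digit → 3 binary bits:
  1 = 001
  2 = 010
  5 = 101
  7 = 111
  3 = 011
  2 = 010
Concatenate: 001 010 101 111 011 010
= 001010101111011010


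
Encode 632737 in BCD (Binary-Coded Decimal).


Each digit → 4-bit binary:
  6 → 0110
  3 → 0011
  2 → 0010
  7 → 0111
  3 → 0011
  7 → 0111
= 0110 0011 0010 0111 0011 0111


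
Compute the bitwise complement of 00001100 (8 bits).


Original: 00001100
Invert all bits:
  bit 0: 0 → 1
  bit 1: 0 → 1
  bit 2: 0 → 1
  bit 3: 0 → 1
  bit 4: 1 → 0
  bit 5: 1 → 0
  bit 6: 0 → 1
  bit 7: 0 → 1
= 11110011


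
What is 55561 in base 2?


Divide by 2 repeatedly:
55561 ÷ 2 = 27780 remainder 1
27780 ÷ 2 = 13890 remainder 0
13890 ÷ 2 = 6945 remainder 0
6945 ÷ 2 = 3472 remainder 1
3472 ÷ 2 = 1736 remainder 0
1736 ÷ 2 = 868 remainder 0
868 ÷ 2 = 434 remainder 0
434 ÷ 2 = 217 remainder 0
217 ÷ 2 = 108 remainder 1
108 ÷ 2 = 54 remainder 0
54 ÷ 2 = 27 remainder 0
27 ÷ 2 = 13 remainder 1
13 ÷ 2 = 6 remainder 1
6 ÷ 2 = 3 remainder 0
3 ÷ 2 = 1 remainder 1
1 ÷ 2 = 0 remainder 1
Reading remainders bottom-up:
= 1101100100001001


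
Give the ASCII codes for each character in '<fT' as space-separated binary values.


String: '<fT'  (3 characters)
Per-character ASCII lookup:
  '<': special character: '<' = 60 → 111100
  'f': lowercase starts at 97: 'f' = 97 + 5 = 102 → 1100110
  'T': uppercase starts at 65: 'T' = 65 + 19 = 84 → 1010100
= 111100 1100110 1010100


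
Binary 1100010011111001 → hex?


Group into 4-bit nibbles: 1100010011111001
  1100 = C
  0100 = 4
  1111 = F
  1001 = 9
= 0xC4F9


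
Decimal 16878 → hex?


Divide by 16 repeatedly:
16878 ÷ 16 = 1054 remainder 14 (E)
1054 ÷ 16 = 65 remainder 14 (E)
65 ÷ 16 = 4 remainder 1 (1)
4 ÷ 16 = 0 remainder 4 (4)
Reading remainders bottom-up:
= 0x41EE


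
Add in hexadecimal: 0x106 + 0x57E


Align and add column by column (LSB to MSB, each column mod 16 with carry):
  0106
+ 057E
  ----
  col 0: 6(6) + E(14) + 0 (carry in) = 20 → 4(4), carry out 1
  col 1: 0(0) + 7(7) + 1 (carry in) = 8 → 8(8), carry out 0
  col 2: 1(1) + 5(5) + 0 (carry in) = 6 → 6(6), carry out 0
  col 3: 0(0) + 0(0) + 0 (carry in) = 0 → 0(0), carry out 0
Reading digits MSB→LSB: 0684
Strip leading zeros: 684
= 0x684


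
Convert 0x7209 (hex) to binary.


Each hex digit → 4 binary bits:
  7 = 0111
  2 = 0010
  0 = 0000
  9 = 1001
Concatenate: 0111 0010 0000 1001
= 0111001000001001


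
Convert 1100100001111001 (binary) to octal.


Group into 3-bit groups: 001100100001111001
  001 = 1
  100 = 4
  100 = 4
  001 = 1
  111 = 7
  001 = 1
= 0o144171


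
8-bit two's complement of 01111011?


Original: 01111011
Step 1 - Invert all bits: 10000100
Step 2 - Add 1: 10000100 + 1
= 10000101 (represents -123)


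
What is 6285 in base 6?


Divide by 6 repeatedly:
6285 ÷ 6 = 1047 remainder 3
1047 ÷ 6 = 174 remainder 3
174 ÷ 6 = 29 remainder 0
29 ÷ 6 = 4 remainder 5
4 ÷ 6 = 0 remainder 4
Reading remainders bottom-up:
= 45033


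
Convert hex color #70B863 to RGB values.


Hex: #70B863
R = 70₁₆ = 112
G = B8₁₆ = 184
B = 63₁₆ = 99
= RGB(112, 184, 99)


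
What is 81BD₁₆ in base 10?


Positional values:
Position 0: D × 16^0 = 13 × 1 = 13
Position 1: B × 16^1 = 11 × 16 = 176
Position 2: 1 × 16^2 = 1 × 256 = 256
Position 3: 8 × 16^3 = 8 × 4096 = 32768
Sum = 13 + 176 + 256 + 32768
= 33213


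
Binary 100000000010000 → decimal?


Positional values:
Bit 4: 1 × 2^4 = 16
Bit 14: 1 × 2^14 = 16384
Sum = 16 + 16384
= 16400


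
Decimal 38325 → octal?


Divide by 8 repeatedly:
38325 ÷ 8 = 4790 remainder 5
4790 ÷ 8 = 598 remainder 6
598 ÷ 8 = 74 remainder 6
74 ÷ 8 = 9 remainder 2
9 ÷ 8 = 1 remainder 1
1 ÷ 8 = 0 remainder 1
Reading remainders bottom-up:
= 0o112665


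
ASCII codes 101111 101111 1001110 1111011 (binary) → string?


Codes (binary): 101111 101111 1001110 1111011
Per-code ASCII lookup:
  101111 = 47  (special character) → '/'
  101111 = 47  (special character) → '/'
  1001110 = 78  (range 65-90: uppercase, 78 - 65 = 13) → 'N'
  1111011 = 123  (special character) → '{'
= '//N{'


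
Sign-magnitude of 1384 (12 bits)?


Sign bit: 0 (positive)
Magnitude: 1384 = 10101101000
= 010101101000


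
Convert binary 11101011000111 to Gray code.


Binary: 11101011000111
Gray code: G = B XOR (B >> 1)
B >> 1 = 01110101100011
11101011000111 XOR 01110101100011:
  1 XOR 0 = 1
  1 XOR 1 = 0
  1 XOR 1 = 0
  0 XOR 1 = 1
  1 XOR 0 = 1
  0 XOR 1 = 1
  1 XOR 0 = 1
  1 XOR 1 = 0
  0 XOR 1 = 1
  0 XOR 0 = 0
  0 XOR 0 = 0
  1 XOR 0 = 1
  1 XOR 1 = 0
  1 XOR 1 = 0
= 10011110100100


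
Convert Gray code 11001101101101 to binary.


Gray code: 11001101101101
MSB stays the same: 1
Each subsequent bit = prev_binary XOR current_gray:
  B[1] = 1 XOR 1 = 0
  B[2] = 0 XOR 0 = 0
  B[3] = 0 XOR 0 = 0
  B[4] = 0 XOR 1 = 1
  B[5] = 1 XOR 1 = 0
  B[6] = 0 XOR 0 = 0
  B[7] = 0 XOR 1 = 1
  B[8] = 1 XOR 1 = 0
  B[9] = 0 XOR 0 = 0
  B[10] = 0 XOR 1 = 1
  B[11] = 1 XOR 1 = 0
  B[12] = 0 XOR 0 = 0
  B[13] = 0 XOR 1 = 1
= 10001001001001 (8777 decimal)


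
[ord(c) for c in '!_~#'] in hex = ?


String: '!_~#'  (4 characters)
Per-character ASCII lookup:
  '!': special character: '!' = 33 → 0x21
  '_': special character: '_' = 95 → 0x5F
  '~': special character: '~' = 126 → 0x7E
  '#': special character: '#' = 35 → 0x23
= 0x21 0x5F 0x7E 0x23


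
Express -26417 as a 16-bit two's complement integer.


Original: 0110011100110001
Step 1 - Invert all bits: 1001100011001110
Step 2 - Add 1: 1001100011001110 + 1
= 1001100011001111 (represents -26417)


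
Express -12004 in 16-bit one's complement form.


Original: 0010111011100100
Invert all bits:
  bit 0: 0 → 1
  bit 1: 0 → 1
  bit 2: 1 → 0
  bit 3: 0 → 1
  bit 4: 1 → 0
  bit 5: 1 → 0
  bit 6: 1 → 0
  bit 7: 0 → 1
  bit 8: 1 → 0
  bit 9: 1 → 0
  bit 10: 1 → 0
  bit 11: 0 → 1
  bit 12: 0 → 1
  bit 13: 1 → 0
  bit 14: 0 → 1
  bit 15: 0 → 1
= 1101000100011011


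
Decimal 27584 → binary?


Divide by 2 repeatedly:
27584 ÷ 2 = 13792 remainder 0
13792 ÷ 2 = 6896 remainder 0
6896 ÷ 2 = 3448 remainder 0
3448 ÷ 2 = 1724 remainder 0
1724 ÷ 2 = 862 remainder 0
862 ÷ 2 = 431 remainder 0
431 ÷ 2 = 215 remainder 1
215 ÷ 2 = 107 remainder 1
107 ÷ 2 = 53 remainder 1
53 ÷ 2 = 26 remainder 1
26 ÷ 2 = 13 remainder 0
13 ÷ 2 = 6 remainder 1
6 ÷ 2 = 3 remainder 0
3 ÷ 2 = 1 remainder 1
1 ÷ 2 = 0 remainder 1
Reading remainders bottom-up:
= 110101111000000


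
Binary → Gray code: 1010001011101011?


Binary: 1010001011101011
Gray code: G = B XOR (B >> 1)
B >> 1 = 0101000101110101
1010001011101011 XOR 0101000101110101:
  1 XOR 0 = 1
  0 XOR 1 = 1
  1 XOR 0 = 1
  0 XOR 1 = 1
  0 XOR 0 = 0
  0 XOR 0 = 0
  1 XOR 0 = 1
  0 XOR 1 = 1
  1 XOR 0 = 1
  1 XOR 1 = 0
  1 XOR 1 = 0
  0 XOR 1 = 1
  1 XOR 0 = 1
  0 XOR 1 = 1
  1 XOR 0 = 1
  1 XOR 1 = 0
= 1111001110011110


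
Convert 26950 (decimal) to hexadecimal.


Divide by 16 repeatedly:
26950 ÷ 16 = 1684 remainder 6 (6)
1684 ÷ 16 = 105 remainder 4 (4)
105 ÷ 16 = 6 remainder 9 (9)
6 ÷ 16 = 0 remainder 6 (6)
Reading remainders bottom-up:
= 0x6946


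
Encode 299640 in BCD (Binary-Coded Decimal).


Each digit → 4-bit binary:
  2 → 0010
  9 → 1001
  9 → 1001
  6 → 0110
  4 → 0100
  0 → 0000
= 0010 1001 1001 0110 0100 0000


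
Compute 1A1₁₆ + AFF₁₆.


Align and add column by column (LSB to MSB, each column mod 16 with carry):
  01A1
+ 0AFF
  ----
  col 0: 1(1) + F(15) + 0 (carry in) = 16 → 0(0), carry out 1
  col 1: A(10) + F(15) + 1 (carry in) = 26 → A(10), carry out 1
  col 2: 1(1) + A(10) + 1 (carry in) = 12 → C(12), carry out 0
  col 3: 0(0) + 0(0) + 0 (carry in) = 0 → 0(0), carry out 0
Reading digits MSB→LSB: 0CA0
Strip leading zeros: CA0
= 0xCA0


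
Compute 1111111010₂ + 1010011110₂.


Align and add column by column (LSB to MSB, carry propagating):
  01111111010
+ 01010011110
  -----------
  col 0: 0 + 0 + 0 (carry in) = 0 → bit 0, carry out 0
  col 1: 1 + 1 + 0 (carry in) = 2 → bit 0, carry out 1
  col 2: 0 + 1 + 1 (carry in) = 2 → bit 0, carry out 1
  col 3: 1 + 1 + 1 (carry in) = 3 → bit 1, carry out 1
  col 4: 1 + 1 + 1 (carry in) = 3 → bit 1, carry out 1
  col 5: 1 + 0 + 1 (carry in) = 2 → bit 0, carry out 1
  col 6: 1 + 0 + 1 (carry in) = 2 → bit 0, carry out 1
  col 7: 1 + 1 + 1 (carry in) = 3 → bit 1, carry out 1
  col 8: 1 + 0 + 1 (carry in) = 2 → bit 0, carry out 1
  col 9: 1 + 1 + 1 (carry in) = 3 → bit 1, carry out 1
  col 10: 0 + 0 + 1 (carry in) = 1 → bit 1, carry out 0
Reading bits MSB→LSB: 11010011000
Strip leading zeros: 11010011000
= 11010011000


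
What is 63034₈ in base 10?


Positional values:
Position 0: 4 × 8^0 = 4
Position 1: 3 × 8^1 = 24
Position 2: 0 × 8^2 = 0
Position 3: 3 × 8^3 = 1536
Position 4: 6 × 8^4 = 24576
Sum = 4 + 24 + 0 + 1536 + 24576
= 26140


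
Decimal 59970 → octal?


Divide by 8 repeatedly:
59970 ÷ 8 = 7496 remainder 2
7496 ÷ 8 = 937 remainder 0
937 ÷ 8 = 117 remainder 1
117 ÷ 8 = 14 remainder 5
14 ÷ 8 = 1 remainder 6
1 ÷ 8 = 0 remainder 1
Reading remainders bottom-up:
= 0o165102


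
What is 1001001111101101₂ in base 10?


Positional values:
Bit 0: 1 × 2^0 = 1
Bit 2: 1 × 2^2 = 4
Bit 3: 1 × 2^3 = 8
Bit 5: 1 × 2^5 = 32
Bit 6: 1 × 2^6 = 64
Bit 7: 1 × 2^7 = 128
Bit 8: 1 × 2^8 = 256
Bit 9: 1 × 2^9 = 512
Bit 12: 1 × 2^12 = 4096
Bit 15: 1 × 2^15 = 32768
Sum = 1 + 4 + 8 + 32 + 64 + 128 + 256 + 512 + 4096 + 32768
= 37869


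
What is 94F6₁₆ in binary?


Each hex digit → 4 binary bits:
  9 = 1001
  4 = 0100
  F = 1111
  6 = 0110
Concatenate: 1001 0100 1111 0110
= 1001010011110110


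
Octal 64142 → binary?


Each octal digit → 3 binary bits:
  6 = 110
  4 = 100
  1 = 001
  4 = 100
  2 = 010
Concatenate: 110 100 001 100 010
= 110100001100010


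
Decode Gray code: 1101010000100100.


Gray code: 1101010000100100
MSB stays the same: 1
Each subsequent bit = prev_binary XOR current_gray:
  B[1] = 1 XOR 1 = 0
  B[2] = 0 XOR 0 = 0
  B[3] = 0 XOR 1 = 1
  B[4] = 1 XOR 0 = 1
  B[5] = 1 XOR 1 = 0
  B[6] = 0 XOR 0 = 0
  B[7] = 0 XOR 0 = 0
  B[8] = 0 XOR 0 = 0
  B[9] = 0 XOR 0 = 0
  B[10] = 0 XOR 1 = 1
  B[11] = 1 XOR 0 = 1
  B[12] = 1 XOR 0 = 1
  B[13] = 1 XOR 1 = 0
  B[14] = 0 XOR 0 = 0
  B[15] = 0 XOR 0 = 0
= 1001100000111000 (38968 decimal)


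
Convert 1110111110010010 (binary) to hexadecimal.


Group into 4-bit nibbles: 1110111110010010
  1110 = E
  1111 = F
  1001 = 9
  0010 = 2
= 0xEF92


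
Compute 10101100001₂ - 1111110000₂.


Align and subtract column by column (LSB to MSB, borrowing when needed):
  10101100001
- 01111110000
  -----------
  col 0: (1 - 0 borrow-in) - 0 → 1 - 0 = 1, borrow out 0
  col 1: (0 - 0 borrow-in) - 0 → 0 - 0 = 0, borrow out 0
  col 2: (0 - 0 borrow-in) - 0 → 0 - 0 = 0, borrow out 0
  col 3: (0 - 0 borrow-in) - 0 → 0 - 0 = 0, borrow out 0
  col 4: (0 - 0 borrow-in) - 1 → borrow from next column: (0+2) - 1 = 1, borrow out 1
  col 5: (1 - 1 borrow-in) - 1 → borrow from next column: (0+2) - 1 = 1, borrow out 1
  col 6: (1 - 1 borrow-in) - 1 → borrow from next column: (0+2) - 1 = 1, borrow out 1
  col 7: (0 - 1 borrow-in) - 1 → borrow from next column: (-1+2) - 1 = 0, borrow out 1
  col 8: (1 - 1 borrow-in) - 1 → borrow from next column: (0+2) - 1 = 1, borrow out 1
  col 9: (0 - 1 borrow-in) - 1 → borrow from next column: (-1+2) - 1 = 0, borrow out 1
  col 10: (1 - 1 borrow-in) - 0 → 0 - 0 = 0, borrow out 0
Reading bits MSB→LSB: 00101110001
Strip leading zeros: 101110001
= 101110001


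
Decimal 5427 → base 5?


Divide by 5 repeatedly:
5427 ÷ 5 = 1085 remainder 2
1085 ÷ 5 = 217 remainder 0
217 ÷ 5 = 43 remainder 2
43 ÷ 5 = 8 remainder 3
8 ÷ 5 = 1 remainder 3
1 ÷ 5 = 0 remainder 1
Reading remainders bottom-up:
= 133202


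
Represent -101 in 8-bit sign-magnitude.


Sign bit: 1 (negative)
Magnitude: 101 = 1100101
= 11100101


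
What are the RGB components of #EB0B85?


Hex: #EB0B85
R = EB₁₆ = 235
G = 0B₁₆ = 11
B = 85₁₆ = 133
= RGB(235, 11, 133)


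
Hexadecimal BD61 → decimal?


Positional values:
Position 0: 1 × 16^0 = 1 × 1 = 1
Position 1: 6 × 16^1 = 6 × 16 = 96
Position 2: D × 16^2 = 13 × 256 = 3328
Position 3: B × 16^3 = 11 × 4096 = 45056
Sum = 1 + 96 + 3328 + 45056
= 48481


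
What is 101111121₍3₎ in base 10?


Positional values (base 3):
  1 × 3^0 = 1 × 1 = 1
  2 × 3^1 = 2 × 3 = 6
  1 × 3^2 = 1 × 9 = 9
  1 × 3^3 = 1 × 27 = 27
  1 × 3^4 = 1 × 81 = 81
  1 × 3^5 = 1 × 243 = 243
  1 × 3^6 = 1 × 729 = 729
  0 × 3^7 = 0 × 2187 = 0
  1 × 3^8 = 1 × 6561 = 6561
Sum = 1 + 6 + 9 + 27 + 81 + 243 + 729 + 0 + 6561
= 7657


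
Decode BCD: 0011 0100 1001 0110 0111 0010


Each 4-bit group → digit:
  0011 → 3
  0100 → 4
  1001 → 9
  0110 → 6
  0111 → 7
  0010 → 2
= 349672


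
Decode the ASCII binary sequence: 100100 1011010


Codes (binary): 100100 1011010
Per-code ASCII lookup:
  100100 = 36  (special character) → '$'
  1011010 = 90  (range 65-90: uppercase, 90 - 65 = 25) → 'Z'
= '$Z'


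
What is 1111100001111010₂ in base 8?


Group into 3-bit groups: 001111100001111010
  001 = 1
  111 = 7
  100 = 4
  001 = 1
  111 = 7
  010 = 2
= 0o174172


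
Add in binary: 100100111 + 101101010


Align and add column by column (LSB to MSB, carry propagating):
  0100100111
+ 0101101010
  ----------
  col 0: 1 + 0 + 0 (carry in) = 1 → bit 1, carry out 0
  col 1: 1 + 1 + 0 (carry in) = 2 → bit 0, carry out 1
  col 2: 1 + 0 + 1 (carry in) = 2 → bit 0, carry out 1
  col 3: 0 + 1 + 1 (carry in) = 2 → bit 0, carry out 1
  col 4: 0 + 0 + 1 (carry in) = 1 → bit 1, carry out 0
  col 5: 1 + 1 + 0 (carry in) = 2 → bit 0, carry out 1
  col 6: 0 + 1 + 1 (carry in) = 2 → bit 0, carry out 1
  col 7: 0 + 0 + 1 (carry in) = 1 → bit 1, carry out 0
  col 8: 1 + 1 + 0 (carry in) = 2 → bit 0, carry out 1
  col 9: 0 + 0 + 1 (carry in) = 1 → bit 1, carry out 0
Reading bits MSB→LSB: 1010010001
Strip leading zeros: 1010010001
= 1010010001


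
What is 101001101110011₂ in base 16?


Group into 4-bit nibbles: 0101001101110011
  0101 = 5
  0011 = 3
  0111 = 7
  0011 = 3
= 0x5373


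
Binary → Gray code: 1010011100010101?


Binary: 1010011100010101
Gray code: G = B XOR (B >> 1)
B >> 1 = 0101001110001010
1010011100010101 XOR 0101001110001010:
  1 XOR 0 = 1
  0 XOR 1 = 1
  1 XOR 0 = 1
  0 XOR 1 = 1
  0 XOR 0 = 0
  1 XOR 0 = 1
  1 XOR 1 = 0
  1 XOR 1 = 0
  0 XOR 1 = 1
  0 XOR 0 = 0
  0 XOR 0 = 0
  1 XOR 0 = 1
  0 XOR 1 = 1
  1 XOR 0 = 1
  0 XOR 1 = 1
  1 XOR 0 = 1
= 1111010010011111


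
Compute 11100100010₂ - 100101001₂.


Align and subtract column by column (LSB to MSB, borrowing when needed):
  11100100010
- 00100101001
  -----------
  col 0: (0 - 0 borrow-in) - 1 → borrow from next column: (0+2) - 1 = 1, borrow out 1
  col 1: (1 - 1 borrow-in) - 0 → 0 - 0 = 0, borrow out 0
  col 2: (0 - 0 borrow-in) - 0 → 0 - 0 = 0, borrow out 0
  col 3: (0 - 0 borrow-in) - 1 → borrow from next column: (0+2) - 1 = 1, borrow out 1
  col 4: (0 - 1 borrow-in) - 0 → borrow from next column: (-1+2) - 0 = 1, borrow out 1
  col 5: (1 - 1 borrow-in) - 1 → borrow from next column: (0+2) - 1 = 1, borrow out 1
  col 6: (0 - 1 borrow-in) - 0 → borrow from next column: (-1+2) - 0 = 1, borrow out 1
  col 7: (0 - 1 borrow-in) - 0 → borrow from next column: (-1+2) - 0 = 1, borrow out 1
  col 8: (1 - 1 borrow-in) - 1 → borrow from next column: (0+2) - 1 = 1, borrow out 1
  col 9: (1 - 1 borrow-in) - 0 → 0 - 0 = 0, borrow out 0
  col 10: (1 - 0 borrow-in) - 0 → 1 - 0 = 1, borrow out 0
Reading bits MSB→LSB: 10111111001
Strip leading zeros: 10111111001
= 10111111001


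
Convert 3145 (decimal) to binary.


Divide by 2 repeatedly:
3145 ÷ 2 = 1572 remainder 1
1572 ÷ 2 = 786 remainder 0
786 ÷ 2 = 393 remainder 0
393 ÷ 2 = 196 remainder 1
196 ÷ 2 = 98 remainder 0
98 ÷ 2 = 49 remainder 0
49 ÷ 2 = 24 remainder 1
24 ÷ 2 = 12 remainder 0
12 ÷ 2 = 6 remainder 0
6 ÷ 2 = 3 remainder 0
3 ÷ 2 = 1 remainder 1
1 ÷ 2 = 0 remainder 1
Reading remainders bottom-up:
= 110001001001


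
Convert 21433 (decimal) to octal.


Divide by 8 repeatedly:
21433 ÷ 8 = 2679 remainder 1
2679 ÷ 8 = 334 remainder 7
334 ÷ 8 = 41 remainder 6
41 ÷ 8 = 5 remainder 1
5 ÷ 8 = 0 remainder 5
Reading remainders bottom-up:
= 0o51671


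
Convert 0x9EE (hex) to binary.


Each hex digit → 4 binary bits:
  9 = 1001
  E = 1110
  E = 1110
Concatenate: 1001 1110 1110
= 100111101110


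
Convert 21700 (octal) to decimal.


Positional values:
Position 0: 0 × 8^0 = 0
Position 1: 0 × 8^1 = 0
Position 2: 7 × 8^2 = 448
Position 3: 1 × 8^3 = 512
Position 4: 2 × 8^4 = 8192
Sum = 0 + 0 + 448 + 512 + 8192
= 9152


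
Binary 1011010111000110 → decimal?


Positional values:
Bit 1: 1 × 2^1 = 2
Bit 2: 1 × 2^2 = 4
Bit 6: 1 × 2^6 = 64
Bit 7: 1 × 2^7 = 128
Bit 8: 1 × 2^8 = 256
Bit 10: 1 × 2^10 = 1024
Bit 12: 1 × 2^12 = 4096
Bit 13: 1 × 2^13 = 8192
Bit 15: 1 × 2^15 = 32768
Sum = 2 + 4 + 64 + 128 + 256 + 1024 + 4096 + 8192 + 32768
= 46534


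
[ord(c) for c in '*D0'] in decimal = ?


String: '*D0'  (3 characters)
Per-character ASCII lookup:
  '*': special character: '*' = 42
  'D': uppercase starts at 65: 'D' = 65 + 3 = 68
  '0': digits start at 48: '0' = 48 + 0 = 48
= 42 68 48


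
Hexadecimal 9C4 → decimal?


Positional values:
Position 0: 4 × 16^0 = 4 × 1 = 4
Position 1: C × 16^1 = 12 × 16 = 192
Position 2: 9 × 16^2 = 9 × 256 = 2304
Sum = 4 + 192 + 2304
= 2500


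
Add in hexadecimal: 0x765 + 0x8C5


Align and add column by column (LSB to MSB, each column mod 16 with carry):
  0765
+ 08C5
  ----
  col 0: 5(5) + 5(5) + 0 (carry in) = 10 → A(10), carry out 0
  col 1: 6(6) + C(12) + 0 (carry in) = 18 → 2(2), carry out 1
  col 2: 7(7) + 8(8) + 1 (carry in) = 16 → 0(0), carry out 1
  col 3: 0(0) + 0(0) + 1 (carry in) = 1 → 1(1), carry out 0
Reading digits MSB→LSB: 102A
Strip leading zeros: 102A
= 0x102A


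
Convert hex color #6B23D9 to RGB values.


Hex: #6B23D9
R = 6B₁₆ = 107
G = 23₁₆ = 35
B = D9₁₆ = 217
= RGB(107, 35, 217)


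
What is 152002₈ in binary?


Each octal digit → 3 binary bits:
  1 = 001
  5 = 101
  2 = 010
  0 = 000
  0 = 000
  2 = 010
Concatenate: 001 101 010 000 000 010
= 001101010000000010


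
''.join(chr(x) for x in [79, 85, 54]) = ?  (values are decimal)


Codes (decimal): 79 85 54
Per-code ASCII lookup:
  79  (range 65-90: uppercase, 79 - 65 = 14) → 'O'
  85  (range 65-90: uppercase, 85 - 65 = 20) → 'U'
  54  (range 48-57: digits, 54 - 48 = 6) → '6'
= 'OU6'


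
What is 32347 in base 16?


Divide by 16 repeatedly:
32347 ÷ 16 = 2021 remainder 11 (B)
2021 ÷ 16 = 126 remainder 5 (5)
126 ÷ 16 = 7 remainder 14 (E)
7 ÷ 16 = 0 remainder 7 (7)
Reading remainders bottom-up:
= 0x7E5B


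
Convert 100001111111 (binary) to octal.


Group into 3-bit groups: 100001111111
  100 = 4
  001 = 1
  111 = 7
  111 = 7
= 0o4177


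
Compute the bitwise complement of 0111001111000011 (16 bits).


Original: 0111001111000011
Invert all bits:
  bit 0: 0 → 1
  bit 1: 1 → 0
  bit 2: 1 → 0
  bit 3: 1 → 0
  bit 4: 0 → 1
  bit 5: 0 → 1
  bit 6: 1 → 0
  bit 7: 1 → 0
  bit 8: 1 → 0
  bit 9: 1 → 0
  bit 10: 0 → 1
  bit 11: 0 → 1
  bit 12: 0 → 1
  bit 13: 0 → 1
  bit 14: 1 → 0
  bit 15: 1 → 0
= 1000110000111100


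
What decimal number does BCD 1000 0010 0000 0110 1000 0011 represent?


Each 4-bit group → digit:
  1000 → 8
  0010 → 2
  0000 → 0
  0110 → 6
  1000 → 8
  0011 → 3
= 820683


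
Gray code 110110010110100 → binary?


Gray code: 110110010110100
MSB stays the same: 1
Each subsequent bit = prev_binary XOR current_gray:
  B[1] = 1 XOR 1 = 0
  B[2] = 0 XOR 0 = 0
  B[3] = 0 XOR 1 = 1
  B[4] = 1 XOR 1 = 0
  B[5] = 0 XOR 0 = 0
  B[6] = 0 XOR 0 = 0
  B[7] = 0 XOR 1 = 1
  B[8] = 1 XOR 0 = 1
  B[9] = 1 XOR 1 = 0
  B[10] = 0 XOR 1 = 1
  B[11] = 1 XOR 0 = 1
  B[12] = 1 XOR 1 = 0
  B[13] = 0 XOR 0 = 0
  B[14] = 0 XOR 0 = 0
= 100100011011000 (18648 decimal)


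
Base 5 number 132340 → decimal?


Positional values (base 5):
  0 × 5^0 = 0 × 1 = 0
  4 × 5^1 = 4 × 5 = 20
  3 × 5^2 = 3 × 25 = 75
  2 × 5^3 = 2 × 125 = 250
  3 × 5^4 = 3 × 625 = 1875
  1 × 5^5 = 1 × 3125 = 3125
Sum = 0 + 20 + 75 + 250 + 1875 + 3125
= 5345


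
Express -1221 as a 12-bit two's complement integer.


Original: 010011000101
Step 1 - Invert all bits: 101100111010
Step 2 - Add 1: 101100111010 + 1
= 101100111011 (represents -1221)


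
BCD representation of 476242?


Each digit → 4-bit binary:
  4 → 0100
  7 → 0111
  6 → 0110
  2 → 0010
  4 → 0100
  2 → 0010
= 0100 0111 0110 0010 0100 0010


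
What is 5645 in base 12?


Divide by 12 repeatedly:
5645 ÷ 12 = 470 remainder 5
470 ÷ 12 = 39 remainder 2
39 ÷ 12 = 3 remainder 3
3 ÷ 12 = 0 remainder 3
Reading remainders bottom-up:
= 3325


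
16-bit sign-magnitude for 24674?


Sign bit: 0 (positive)
Magnitude: 24674 = 110000001100010
= 0110000001100010


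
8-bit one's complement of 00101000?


Original: 00101000
Invert all bits:
  bit 0: 0 → 1
  bit 1: 0 → 1
  bit 2: 1 → 0
  bit 3: 0 → 1
  bit 4: 1 → 0
  bit 5: 0 → 1
  bit 6: 0 → 1
  bit 7: 0 → 1
= 11010111


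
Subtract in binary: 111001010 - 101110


Align and subtract column by column (LSB to MSB, borrowing when needed):
  111001010
- 000101110
  ---------
  col 0: (0 - 0 borrow-in) - 0 → 0 - 0 = 0, borrow out 0
  col 1: (1 - 0 borrow-in) - 1 → 1 - 1 = 0, borrow out 0
  col 2: (0 - 0 borrow-in) - 1 → borrow from next column: (0+2) - 1 = 1, borrow out 1
  col 3: (1 - 1 borrow-in) - 1 → borrow from next column: (0+2) - 1 = 1, borrow out 1
  col 4: (0 - 1 borrow-in) - 0 → borrow from next column: (-1+2) - 0 = 1, borrow out 1
  col 5: (0 - 1 borrow-in) - 1 → borrow from next column: (-1+2) - 1 = 0, borrow out 1
  col 6: (1 - 1 borrow-in) - 0 → 0 - 0 = 0, borrow out 0
  col 7: (1 - 0 borrow-in) - 0 → 1 - 0 = 1, borrow out 0
  col 8: (1 - 0 borrow-in) - 0 → 1 - 0 = 1, borrow out 0
Reading bits MSB→LSB: 110011100
Strip leading zeros: 110011100
= 110011100


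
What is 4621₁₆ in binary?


Each hex digit → 4 binary bits:
  4 = 0100
  6 = 0110
  2 = 0010
  1 = 0001
Concatenate: 0100 0110 0010 0001
= 0100011000100001


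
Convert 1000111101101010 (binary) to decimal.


Positional values:
Bit 1: 1 × 2^1 = 2
Bit 3: 1 × 2^3 = 8
Bit 5: 1 × 2^5 = 32
Bit 6: 1 × 2^6 = 64
Bit 8: 1 × 2^8 = 256
Bit 9: 1 × 2^9 = 512
Bit 10: 1 × 2^10 = 1024
Bit 11: 1 × 2^11 = 2048
Bit 15: 1 × 2^15 = 32768
Sum = 2 + 8 + 32 + 64 + 256 + 512 + 1024 + 2048 + 32768
= 36714


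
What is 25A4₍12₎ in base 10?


Positional values (base 12):
  4 × 12^0 = 4 × 1 = 4
  A × 12^1 = 10 × 12 = 120
  5 × 12^2 = 5 × 144 = 720
  2 × 12^3 = 2 × 1728 = 3456
Sum = 4 + 120 + 720 + 3456
= 4300


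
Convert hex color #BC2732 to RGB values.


Hex: #BC2732
R = BC₁₆ = 188
G = 27₁₆ = 39
B = 32₁₆ = 50
= RGB(188, 39, 50)


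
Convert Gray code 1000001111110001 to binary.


Gray code: 1000001111110001
MSB stays the same: 1
Each subsequent bit = prev_binary XOR current_gray:
  B[1] = 1 XOR 0 = 1
  B[2] = 1 XOR 0 = 1
  B[3] = 1 XOR 0 = 1
  B[4] = 1 XOR 0 = 1
  B[5] = 1 XOR 0 = 1
  B[6] = 1 XOR 1 = 0
  B[7] = 0 XOR 1 = 1
  B[8] = 1 XOR 1 = 0
  B[9] = 0 XOR 1 = 1
  B[10] = 1 XOR 1 = 0
  B[11] = 0 XOR 1 = 1
  B[12] = 1 XOR 0 = 1
  B[13] = 1 XOR 0 = 1
  B[14] = 1 XOR 0 = 1
  B[15] = 1 XOR 1 = 0
= 1111110101011110 (64862 decimal)


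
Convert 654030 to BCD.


Each digit → 4-bit binary:
  6 → 0110
  5 → 0101
  4 → 0100
  0 → 0000
  3 → 0011
  0 → 0000
= 0110 0101 0100 0000 0011 0000


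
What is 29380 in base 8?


Divide by 8 repeatedly:
29380 ÷ 8 = 3672 remainder 4
3672 ÷ 8 = 459 remainder 0
459 ÷ 8 = 57 remainder 3
57 ÷ 8 = 7 remainder 1
7 ÷ 8 = 0 remainder 7
Reading remainders bottom-up:
= 0o71304


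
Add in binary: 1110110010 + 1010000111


Align and add column by column (LSB to MSB, carry propagating):
  01110110010
+ 01010000111
  -----------
  col 0: 0 + 1 + 0 (carry in) = 1 → bit 1, carry out 0
  col 1: 1 + 1 + 0 (carry in) = 2 → bit 0, carry out 1
  col 2: 0 + 1 + 1 (carry in) = 2 → bit 0, carry out 1
  col 3: 0 + 0 + 1 (carry in) = 1 → bit 1, carry out 0
  col 4: 1 + 0 + 0 (carry in) = 1 → bit 1, carry out 0
  col 5: 1 + 0 + 0 (carry in) = 1 → bit 1, carry out 0
  col 6: 0 + 0 + 0 (carry in) = 0 → bit 0, carry out 0
  col 7: 1 + 1 + 0 (carry in) = 2 → bit 0, carry out 1
  col 8: 1 + 0 + 1 (carry in) = 2 → bit 0, carry out 1
  col 9: 1 + 1 + 1 (carry in) = 3 → bit 1, carry out 1
  col 10: 0 + 0 + 1 (carry in) = 1 → bit 1, carry out 0
Reading bits MSB→LSB: 11000111001
Strip leading zeros: 11000111001
= 11000111001


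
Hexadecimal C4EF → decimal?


Positional values:
Position 0: F × 16^0 = 15 × 1 = 15
Position 1: E × 16^1 = 14 × 16 = 224
Position 2: 4 × 16^2 = 4 × 256 = 1024
Position 3: C × 16^3 = 12 × 4096 = 49152
Sum = 15 + 224 + 1024 + 49152
= 50415


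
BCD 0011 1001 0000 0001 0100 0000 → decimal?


Each 4-bit group → digit:
  0011 → 3
  1001 → 9
  0000 → 0
  0001 → 1
  0100 → 4
  0000 → 0
= 390140


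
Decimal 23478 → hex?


Divide by 16 repeatedly:
23478 ÷ 16 = 1467 remainder 6 (6)
1467 ÷ 16 = 91 remainder 11 (B)
91 ÷ 16 = 5 remainder 11 (B)
5 ÷ 16 = 0 remainder 5 (5)
Reading remainders bottom-up:
= 0x5BB6


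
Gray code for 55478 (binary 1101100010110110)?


Binary: 1101100010110110
Gray code: G = B XOR (B >> 1)
B >> 1 = 0110110001011011
1101100010110110 XOR 0110110001011011:
  1 XOR 0 = 1
  1 XOR 1 = 0
  0 XOR 1 = 1
  1 XOR 0 = 1
  1 XOR 1 = 0
  0 XOR 1 = 1
  0 XOR 0 = 0
  0 XOR 0 = 0
  1 XOR 0 = 1
  0 XOR 1 = 1
  1 XOR 0 = 1
  1 XOR 1 = 0
  0 XOR 1 = 1
  1 XOR 0 = 1
  1 XOR 1 = 0
  0 XOR 1 = 1
= 1011010011101101


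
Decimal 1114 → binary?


Divide by 2 repeatedly:
1114 ÷ 2 = 557 remainder 0
557 ÷ 2 = 278 remainder 1
278 ÷ 2 = 139 remainder 0
139 ÷ 2 = 69 remainder 1
69 ÷ 2 = 34 remainder 1
34 ÷ 2 = 17 remainder 0
17 ÷ 2 = 8 remainder 1
8 ÷ 2 = 4 remainder 0
4 ÷ 2 = 2 remainder 0
2 ÷ 2 = 1 remainder 0
1 ÷ 2 = 0 remainder 1
Reading remainders bottom-up:
= 10001011010


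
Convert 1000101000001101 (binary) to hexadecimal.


Group into 4-bit nibbles: 1000101000001101
  1000 = 8
  1010 = A
  0000 = 0
  1101 = D
= 0x8A0D


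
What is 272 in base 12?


Divide by 12 repeatedly:
272 ÷ 12 = 22 remainder 8
22 ÷ 12 = 1 remainder 10
1 ÷ 12 = 0 remainder 1
Reading remainders bottom-up:
= 1A8


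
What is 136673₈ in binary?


Each octal digit → 3 binary bits:
  1 = 001
  3 = 011
  6 = 110
  6 = 110
  7 = 111
  3 = 011
Concatenate: 001 011 110 110 111 011
= 001011110110111011


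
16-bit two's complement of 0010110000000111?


Original: 0010110000000111
Step 1 - Invert all bits: 1101001111111000
Step 2 - Add 1: 1101001111111000 + 1
= 1101001111111001 (represents -11271)


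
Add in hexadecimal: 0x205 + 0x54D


Align and add column by column (LSB to MSB, each column mod 16 with carry):
  0205
+ 054D
  ----
  col 0: 5(5) + D(13) + 0 (carry in) = 18 → 2(2), carry out 1
  col 1: 0(0) + 4(4) + 1 (carry in) = 5 → 5(5), carry out 0
  col 2: 2(2) + 5(5) + 0 (carry in) = 7 → 7(7), carry out 0
  col 3: 0(0) + 0(0) + 0 (carry in) = 0 → 0(0), carry out 0
Reading digits MSB→LSB: 0752
Strip leading zeros: 752
= 0x752


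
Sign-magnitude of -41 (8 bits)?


Sign bit: 1 (negative)
Magnitude: 41 = 0101001
= 10101001


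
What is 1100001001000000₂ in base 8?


Group into 3-bit groups: 001100001001000000
  001 = 1
  100 = 4
  001 = 1
  001 = 1
  000 = 0
  000 = 0
= 0o141100


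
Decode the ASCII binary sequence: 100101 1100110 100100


Codes (binary): 100101 1100110 100100
Per-code ASCII lookup:
  100101 = 37  (special character) → '%'
  1100110 = 102  (range 97-122: lowercase, 102 - 97 = 5) → 'f'
  100100 = 36  (special character) → '$'
= '%f$'


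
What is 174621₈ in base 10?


Positional values:
Position 0: 1 × 8^0 = 1
Position 1: 2 × 8^1 = 16
Position 2: 6 × 8^2 = 384
Position 3: 4 × 8^3 = 2048
Position 4: 7 × 8^4 = 28672
Position 5: 1 × 8^5 = 32768
Sum = 1 + 16 + 384 + 2048 + 28672 + 32768
= 63889


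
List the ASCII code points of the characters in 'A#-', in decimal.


String: 'A#-'  (3 characters)
Per-character ASCII lookup:
  'A': uppercase starts at 65: 'A' = 65 + 0 = 65
  '#': special character: '#' = 35
  '-': special character: '-' = 45
= 65 35 45


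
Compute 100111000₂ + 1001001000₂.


Align and add column by column (LSB to MSB, carry propagating):
  00100111000
+ 01001001000
  -----------
  col 0: 0 + 0 + 0 (carry in) = 0 → bit 0, carry out 0
  col 1: 0 + 0 + 0 (carry in) = 0 → bit 0, carry out 0
  col 2: 0 + 0 + 0 (carry in) = 0 → bit 0, carry out 0
  col 3: 1 + 1 + 0 (carry in) = 2 → bit 0, carry out 1
  col 4: 1 + 0 + 1 (carry in) = 2 → bit 0, carry out 1
  col 5: 1 + 0 + 1 (carry in) = 2 → bit 0, carry out 1
  col 6: 0 + 1 + 1 (carry in) = 2 → bit 0, carry out 1
  col 7: 0 + 0 + 1 (carry in) = 1 → bit 1, carry out 0
  col 8: 1 + 0 + 0 (carry in) = 1 → bit 1, carry out 0
  col 9: 0 + 1 + 0 (carry in) = 1 → bit 1, carry out 0
  col 10: 0 + 0 + 0 (carry in) = 0 → bit 0, carry out 0
Reading bits MSB→LSB: 01110000000
Strip leading zeros: 1110000000
= 1110000000


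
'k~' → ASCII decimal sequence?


String: 'k~'  (2 characters)
Per-character ASCII lookup:
  'k': lowercase starts at 97: 'k' = 97 + 10 = 107
  '~': special character: '~' = 126
= 107 126


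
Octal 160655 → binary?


Each octal digit → 3 binary bits:
  1 = 001
  6 = 110
  0 = 000
  6 = 110
  5 = 101
  5 = 101
Concatenate: 001 110 000 110 101 101
= 001110000110101101


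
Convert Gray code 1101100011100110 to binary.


Gray code: 1101100011100110
MSB stays the same: 1
Each subsequent bit = prev_binary XOR current_gray:
  B[1] = 1 XOR 1 = 0
  B[2] = 0 XOR 0 = 0
  B[3] = 0 XOR 1 = 1
  B[4] = 1 XOR 1 = 0
  B[5] = 0 XOR 0 = 0
  B[6] = 0 XOR 0 = 0
  B[7] = 0 XOR 0 = 0
  B[8] = 0 XOR 1 = 1
  B[9] = 1 XOR 1 = 0
  B[10] = 0 XOR 1 = 1
  B[11] = 1 XOR 0 = 1
  B[12] = 1 XOR 0 = 1
  B[13] = 1 XOR 1 = 0
  B[14] = 0 XOR 1 = 1
  B[15] = 1 XOR 0 = 1
= 1001000010111011 (37051 decimal)


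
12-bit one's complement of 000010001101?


Original: 000010001101
Invert all bits:
  bit 0: 0 → 1
  bit 1: 0 → 1
  bit 2: 0 → 1
  bit 3: 0 → 1
  bit 4: 1 → 0
  bit 5: 0 → 1
  bit 6: 0 → 1
  bit 7: 0 → 1
  bit 8: 1 → 0
  bit 9: 1 → 0
  bit 10: 0 → 1
  bit 11: 1 → 0
= 111101110010


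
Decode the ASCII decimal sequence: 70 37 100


Codes (decimal): 70 37 100
Per-code ASCII lookup:
  70  (range 65-90: uppercase, 70 - 65 = 5) → 'F'
  37  (special character) → '%'
  100  (range 97-122: lowercase, 100 - 97 = 3) → 'd'
= 'F%d'


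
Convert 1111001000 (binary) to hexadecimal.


Group into 4-bit nibbles: 001111001000
  0011 = 3
  1100 = C
  1000 = 8
= 0x3C8


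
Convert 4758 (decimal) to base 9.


Divide by 9 repeatedly:
4758 ÷ 9 = 528 remainder 6
528 ÷ 9 = 58 remainder 6
58 ÷ 9 = 6 remainder 4
6 ÷ 9 = 0 remainder 6
Reading remainders bottom-up:
= 6466


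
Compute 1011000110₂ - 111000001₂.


Align and subtract column by column (LSB to MSB, borrowing when needed):
  1011000110
- 0111000001
  ----------
  col 0: (0 - 0 borrow-in) - 1 → borrow from next column: (0+2) - 1 = 1, borrow out 1
  col 1: (1 - 1 borrow-in) - 0 → 0 - 0 = 0, borrow out 0
  col 2: (1 - 0 borrow-in) - 0 → 1 - 0 = 1, borrow out 0
  col 3: (0 - 0 borrow-in) - 0 → 0 - 0 = 0, borrow out 0
  col 4: (0 - 0 borrow-in) - 0 → 0 - 0 = 0, borrow out 0
  col 5: (0 - 0 borrow-in) - 0 → 0 - 0 = 0, borrow out 0
  col 6: (1 - 0 borrow-in) - 1 → 1 - 1 = 0, borrow out 0
  col 7: (1 - 0 borrow-in) - 1 → 1 - 1 = 0, borrow out 0
  col 8: (0 - 0 borrow-in) - 1 → borrow from next column: (0+2) - 1 = 1, borrow out 1
  col 9: (1 - 1 borrow-in) - 0 → 0 - 0 = 0, borrow out 0
Reading bits MSB→LSB: 0100000101
Strip leading zeros: 100000101
= 100000101


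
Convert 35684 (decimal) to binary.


Divide by 2 repeatedly:
35684 ÷ 2 = 17842 remainder 0
17842 ÷ 2 = 8921 remainder 0
8921 ÷ 2 = 4460 remainder 1
4460 ÷ 2 = 2230 remainder 0
2230 ÷ 2 = 1115 remainder 0
1115 ÷ 2 = 557 remainder 1
557 ÷ 2 = 278 remainder 1
278 ÷ 2 = 139 remainder 0
139 ÷ 2 = 69 remainder 1
69 ÷ 2 = 34 remainder 1
34 ÷ 2 = 17 remainder 0
17 ÷ 2 = 8 remainder 1
8 ÷ 2 = 4 remainder 0
4 ÷ 2 = 2 remainder 0
2 ÷ 2 = 1 remainder 0
1 ÷ 2 = 0 remainder 1
Reading remainders bottom-up:
= 1000101101100100
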